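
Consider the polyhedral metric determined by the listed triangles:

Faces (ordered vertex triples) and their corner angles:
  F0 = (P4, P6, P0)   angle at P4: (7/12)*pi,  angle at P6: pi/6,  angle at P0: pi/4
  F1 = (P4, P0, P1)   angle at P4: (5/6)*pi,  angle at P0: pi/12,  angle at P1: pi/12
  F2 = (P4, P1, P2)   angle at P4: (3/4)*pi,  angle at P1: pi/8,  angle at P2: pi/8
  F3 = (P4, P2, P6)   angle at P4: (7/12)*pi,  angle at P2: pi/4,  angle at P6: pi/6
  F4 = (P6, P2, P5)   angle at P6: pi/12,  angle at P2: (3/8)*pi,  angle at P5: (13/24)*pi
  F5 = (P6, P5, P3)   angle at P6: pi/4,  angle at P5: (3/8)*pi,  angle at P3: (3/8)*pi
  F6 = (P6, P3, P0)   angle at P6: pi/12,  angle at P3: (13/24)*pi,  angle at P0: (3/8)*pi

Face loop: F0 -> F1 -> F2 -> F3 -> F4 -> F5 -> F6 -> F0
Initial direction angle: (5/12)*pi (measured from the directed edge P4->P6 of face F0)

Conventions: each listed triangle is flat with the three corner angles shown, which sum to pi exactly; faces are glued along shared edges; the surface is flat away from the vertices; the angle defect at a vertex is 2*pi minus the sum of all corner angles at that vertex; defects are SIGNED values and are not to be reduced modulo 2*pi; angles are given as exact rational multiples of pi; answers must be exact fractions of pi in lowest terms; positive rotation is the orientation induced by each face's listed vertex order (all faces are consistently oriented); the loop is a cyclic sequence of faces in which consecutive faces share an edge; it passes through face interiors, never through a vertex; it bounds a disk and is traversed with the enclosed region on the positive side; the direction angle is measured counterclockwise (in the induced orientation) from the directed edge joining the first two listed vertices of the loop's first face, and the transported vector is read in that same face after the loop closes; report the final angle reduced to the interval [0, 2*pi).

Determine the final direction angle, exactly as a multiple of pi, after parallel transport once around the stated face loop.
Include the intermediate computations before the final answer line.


enclosed vertex P4: corner angles sum to (11/4)*pi, defect = 2*pi - (11/4)*pi = (-3/4)*pi
enclosed vertex P6: corner angles sum to (3/4)*pi, defect = 2*pi - (3/4)*pi = (5/4)*pi
transport around the loop rotates by the sum of enclosed defects; add to the initial angle mod 2*pi
final angle = (5/12)*pi + pi/2 = (11/12)*pi (mod 2*pi)

Answer: final direction angle = (11/12)*pi


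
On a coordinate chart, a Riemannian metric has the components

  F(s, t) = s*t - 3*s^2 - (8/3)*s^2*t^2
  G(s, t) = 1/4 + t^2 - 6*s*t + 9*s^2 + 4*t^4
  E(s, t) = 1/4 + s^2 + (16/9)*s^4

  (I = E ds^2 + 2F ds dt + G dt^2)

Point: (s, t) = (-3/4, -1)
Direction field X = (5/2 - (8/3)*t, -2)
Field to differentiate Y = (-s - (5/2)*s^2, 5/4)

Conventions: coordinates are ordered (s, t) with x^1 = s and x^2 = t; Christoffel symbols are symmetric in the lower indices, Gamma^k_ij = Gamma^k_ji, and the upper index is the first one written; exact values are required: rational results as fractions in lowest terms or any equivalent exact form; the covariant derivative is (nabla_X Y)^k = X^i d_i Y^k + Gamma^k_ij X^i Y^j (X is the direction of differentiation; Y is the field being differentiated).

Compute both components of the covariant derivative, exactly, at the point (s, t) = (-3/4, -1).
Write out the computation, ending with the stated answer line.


E = 11/8, F = -39/16, G = 93/16 at the point
E_s = -9/2, E_t = 0, F_s = 15/2, F_t = 9/4, G_s = -15/2, G_t = -27/2
EG - F^2 = 525/256;  g^inv = (256/525) * [[93/16, 39/16], [39/16, 11/8]]
first-kind symbols [ij,l] = (1/2)(d_i g_jl + d_j g_il - d_l g_ij): [ss,s] = E_s/2 = -9/4, [ss,t] = F_s - E_t/2 = 15/2, [st,s] = E_t/2 = 0, [st,t] = G_s/2 = -15/4, [tt,s] = F_t - G_s/2 = 6, [tt,t] = G_t/2 = -27/4
Gamma^s_ij = (G*[ij,s] - F*[ij,t])/(EG - F^2), Gamma^t_ij = (E*[ij,t] - F*[ij,s])/(EG - F^2)
Gamma_sss = 444/175, Gamma_sst = -156/35, Gamma_stt = 1572/175, Gamma_tss = 412/175, Gamma_tst = -88/35, Gamma_ttt = 456/175
X = (31/6, -2), Y = (-21/32, 5/4) at the point

Answer: (nabla_X Y)^s = -432491/8400, (nabla_X Y)^t = -285893/8400


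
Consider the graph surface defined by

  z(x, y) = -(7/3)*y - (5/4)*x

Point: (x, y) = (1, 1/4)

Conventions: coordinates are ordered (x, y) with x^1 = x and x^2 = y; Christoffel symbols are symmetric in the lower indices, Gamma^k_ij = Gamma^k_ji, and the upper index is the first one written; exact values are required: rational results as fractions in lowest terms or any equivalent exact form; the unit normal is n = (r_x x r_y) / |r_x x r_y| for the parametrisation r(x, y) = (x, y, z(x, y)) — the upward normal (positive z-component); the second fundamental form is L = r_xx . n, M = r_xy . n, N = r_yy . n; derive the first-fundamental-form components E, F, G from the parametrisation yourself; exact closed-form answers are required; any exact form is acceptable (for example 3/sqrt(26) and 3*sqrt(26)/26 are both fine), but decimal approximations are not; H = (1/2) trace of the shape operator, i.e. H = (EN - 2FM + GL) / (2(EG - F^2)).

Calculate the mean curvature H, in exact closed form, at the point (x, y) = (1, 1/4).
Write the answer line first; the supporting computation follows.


Answer: H = 0

z_x = -5/4, z_y = -7/3, z_xx = 0, z_xy = 0, z_yy = 0
E = 41/16, F = 35/12, G = 58/9; answer radicand W^2 = 1153/144
unnormalised second-form numerators: l = 0, m = 0, n = 0; L = l/sqrt(1153/144), and similarly M = m/sqrt(W^2), N = n/sqrt(W^2)
H = (E*n - 2*F*m + G*l) / (2*(EG - F^2)*sqrt(W^2)); E*n - 2*F*m + G*l = 0, EG - F^2 = 1153/144, so H = (0)/sqrt(1153/144)


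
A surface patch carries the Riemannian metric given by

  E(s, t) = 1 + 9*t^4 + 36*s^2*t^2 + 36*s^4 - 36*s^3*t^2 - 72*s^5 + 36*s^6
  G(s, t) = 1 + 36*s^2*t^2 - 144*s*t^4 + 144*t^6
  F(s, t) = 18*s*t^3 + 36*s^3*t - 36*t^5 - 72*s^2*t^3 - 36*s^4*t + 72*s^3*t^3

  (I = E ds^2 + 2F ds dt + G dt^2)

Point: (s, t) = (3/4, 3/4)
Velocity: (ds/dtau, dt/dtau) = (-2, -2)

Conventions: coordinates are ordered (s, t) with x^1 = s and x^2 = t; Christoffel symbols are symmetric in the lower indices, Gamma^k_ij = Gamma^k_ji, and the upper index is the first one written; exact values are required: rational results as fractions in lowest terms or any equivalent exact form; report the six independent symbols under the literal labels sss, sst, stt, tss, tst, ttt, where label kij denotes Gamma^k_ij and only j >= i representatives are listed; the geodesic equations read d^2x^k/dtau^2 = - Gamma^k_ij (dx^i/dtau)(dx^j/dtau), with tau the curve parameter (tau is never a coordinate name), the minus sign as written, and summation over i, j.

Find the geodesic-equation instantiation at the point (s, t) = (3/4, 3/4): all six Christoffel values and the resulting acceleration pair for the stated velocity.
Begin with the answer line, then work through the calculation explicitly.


Answer: Gamma_sss = -2916/10501, Gamma_sst = 11664/10501, Gamma_stt = -40824/10501, Gamma_tss = 1944/10501, Gamma_tst = -7776/10501, Gamma_ttt = 27216/10501; accelerations (d^2s/dtau^2, d^2t/dtau^2) = (81648/10501, -54432/10501)

E = 7585/1024, F = -2187/512, G = 985/256 at the point
E_s = -729/128, E_t = 729/32, F_s = 1701/128, F_t = -6075/128, G_s = -243/16, G_t = 1701/32
EG - F^2 = 10501/1024;  g^inv = (1024/10501) * [[985/256, 2187/512], [2187/512, 7585/1024]]
first-kind symbols [ij,l] = (1/2)(d_i g_jl + d_j g_il - d_l g_ij): [ss,s] = E_s/2 = -729/256, [ss,t] = F_s - E_t/2 = 243/128, [st,s] = E_t/2 = 729/64, [st,t] = G_s/2 = -243/32, [tt,s] = F_t - G_s/2 = -5103/128, [tt,t] = G_t/2 = 1701/64
Gamma^s_ij = (G*[ij,s] - F*[ij,t])/(EG - F^2), Gamma^t_ij = (E*[ij,t] - F*[ij,s])/(EG - F^2)
Gamma_sss = -2916/10501, Gamma_sst = 11664/10501, Gamma_stt = -40824/10501, Gamma_tss = 1944/10501, Gamma_tst = -7776/10501, Gamma_ttt = 27216/10501
d^2s/dtau^2 = -(Gamma_sss*(-2)^2 + 2*Gamma_sst*(-2)*(-2) + Gamma_stt*(-2)^2) = 81648/10501
d^2t/dtau^2 = -(Gamma_tss*(-2)^2 + 2*Gamma_tst*(-2)*(-2) + Gamma_ttt*(-2)^2) = -54432/10501


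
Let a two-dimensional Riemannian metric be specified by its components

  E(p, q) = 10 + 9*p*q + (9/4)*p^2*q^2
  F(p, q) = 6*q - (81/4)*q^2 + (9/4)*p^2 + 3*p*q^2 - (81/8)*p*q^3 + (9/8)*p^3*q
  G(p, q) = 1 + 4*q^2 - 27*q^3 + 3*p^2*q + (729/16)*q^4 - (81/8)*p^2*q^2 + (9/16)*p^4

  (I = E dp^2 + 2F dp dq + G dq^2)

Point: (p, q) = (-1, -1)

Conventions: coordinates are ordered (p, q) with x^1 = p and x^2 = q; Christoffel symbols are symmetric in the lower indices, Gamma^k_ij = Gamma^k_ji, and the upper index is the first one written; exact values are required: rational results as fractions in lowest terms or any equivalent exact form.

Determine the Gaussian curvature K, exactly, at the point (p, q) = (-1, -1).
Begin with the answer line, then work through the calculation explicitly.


Answer: K = -408/116281

E = 85/4, F = -36, G = 65, EG - F^2 = 341/4 at the point
E_p = -27/2, E_q = -27/2, F_p = 21/4, F_q = 327/4, G_p = 24, G_q = -248
E_qq = 9/2, F_pq = -33, G_pp = -39/2
Brioschi: K = (det M1 - det M2) / (EG - F^2)^2 with the standard first/second-derivative matrices M1, M2.
M1 = [[-E_qq/2 + F_pq - G_pp/2, E_p/2, F_p - E_q/2], [F_q - G_p/2, E, F], [G_q/2, F, G]] = [[-51/2, -27/4, 12], [279/4, 85/4, -36], [-124, -36, 65]]; det M1 = -3441/16
M2 = [[0, E_q/2, G_p/2], [E_q/2, E, F], [G_p/2, F, G]] = [[0, -27/4, 12], [-27/4, 85/4, -36], [12, -36, 65]]; det M2 = -3033/16
det M1 - det M2 = -51/2; K = -51/2 / (341/4)^2 = -408/116281


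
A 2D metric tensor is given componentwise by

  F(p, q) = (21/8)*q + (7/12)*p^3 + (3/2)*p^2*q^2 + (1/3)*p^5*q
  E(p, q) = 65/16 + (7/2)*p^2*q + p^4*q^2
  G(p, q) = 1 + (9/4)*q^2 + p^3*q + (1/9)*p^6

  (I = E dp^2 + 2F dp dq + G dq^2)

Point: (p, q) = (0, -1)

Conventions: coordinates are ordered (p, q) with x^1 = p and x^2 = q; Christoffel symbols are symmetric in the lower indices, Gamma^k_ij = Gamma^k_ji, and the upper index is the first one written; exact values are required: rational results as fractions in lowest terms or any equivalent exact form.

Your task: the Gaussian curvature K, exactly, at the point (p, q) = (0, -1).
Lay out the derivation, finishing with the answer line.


E = 65/16, F = -21/8, G = 13/4, EG - F^2 = 101/16 at the point
E_p = 0, E_q = 0, F_p = 0, F_q = 21/8, G_p = 0, G_q = -9/2
E_qq = 0, F_pq = 0, G_pp = 0
Evaluate Brioschi's two determinant matrices M1, M2 and divide by (EG - F^2)^2.
M1 = [[-E_qq/2 + F_pq - G_pp/2, E_p/2, F_p - E_q/2], [F_q - G_p/2, E, F], [G_q/2, F, G]] = [[0, 0, 0], [21/8, 65/16, -21/8], [-9/4, -21/8, 13/4]]; det M1 = 0
M2 = [[0, E_q/2, G_p/2], [E_q/2, E, F], [G_p/2, F, G]] = [[0, 0, 0], [0, 65/16, -21/8], [0, -21/8, 13/4]]; det M2 = 0
det M1 - det M2 = 0; K = 0 / (101/16)^2 = 0

Answer: K = 0


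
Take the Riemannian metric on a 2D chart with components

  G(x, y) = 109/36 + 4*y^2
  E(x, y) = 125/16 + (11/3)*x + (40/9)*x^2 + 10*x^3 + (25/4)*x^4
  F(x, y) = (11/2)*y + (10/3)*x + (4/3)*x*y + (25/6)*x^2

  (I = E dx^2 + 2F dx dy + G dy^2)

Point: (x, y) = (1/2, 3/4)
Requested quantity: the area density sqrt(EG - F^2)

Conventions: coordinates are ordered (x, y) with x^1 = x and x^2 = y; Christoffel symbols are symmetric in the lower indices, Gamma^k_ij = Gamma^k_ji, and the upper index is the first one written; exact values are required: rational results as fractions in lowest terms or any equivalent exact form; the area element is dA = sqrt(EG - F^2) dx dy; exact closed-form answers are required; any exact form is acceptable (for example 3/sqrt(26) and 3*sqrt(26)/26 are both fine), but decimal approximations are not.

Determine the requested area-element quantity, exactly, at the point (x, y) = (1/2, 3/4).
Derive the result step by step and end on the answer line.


E = 7141/576, F = 22/3, G = 95/18; EG - F^2 = 120827/10368

Answer: sqrt(EG - F^2) = sqrt(241654)/144


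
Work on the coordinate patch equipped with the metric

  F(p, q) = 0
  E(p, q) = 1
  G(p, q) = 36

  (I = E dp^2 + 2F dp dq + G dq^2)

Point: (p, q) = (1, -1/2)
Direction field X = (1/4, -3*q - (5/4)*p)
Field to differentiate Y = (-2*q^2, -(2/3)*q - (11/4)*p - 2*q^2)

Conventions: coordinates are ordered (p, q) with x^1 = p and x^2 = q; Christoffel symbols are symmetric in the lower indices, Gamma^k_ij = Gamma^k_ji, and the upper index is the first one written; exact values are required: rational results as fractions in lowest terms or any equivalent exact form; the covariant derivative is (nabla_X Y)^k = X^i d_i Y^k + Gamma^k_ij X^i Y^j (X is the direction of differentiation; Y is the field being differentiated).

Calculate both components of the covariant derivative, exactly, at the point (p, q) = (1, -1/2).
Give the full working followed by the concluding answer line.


E = 1, F = 0, G = 36 at the point
E_p = 0, E_q = 0, F_p = 0, F_q = 0, G_p = 0, G_q = 0
EG - F^2 = 36;  g^inv = (1/36) * [[36, 0], [0, 1]]
first-kind symbols [ij,l] = (1/2)(d_i g_jl + d_j g_il - d_l g_ij): [pp,p] = E_p/2 = 0, [pp,q] = F_p - E_q/2 = 0, [pq,p] = E_q/2 = 0, [pq,q] = G_p/2 = 0, [qq,p] = F_q - G_p/2 = 0, [qq,q] = G_q/2 = 0
Gamma^p_ij = (G*[ij,p] - F*[ij,q])/(EG - F^2), Gamma^q_ij = (E*[ij,q] - F*[ij,p])/(EG - F^2)
Gamma_ppp = 0, Gamma_ppq = 0, Gamma_pqq = 0, Gamma_qpp = 0, Gamma_qpq = 0, Gamma_qqq = 0
X = (1/4, 1/4), Y = (-1/2, -35/12) at the point

Answer: (nabla_X Y)^p = 1/2, (nabla_X Y)^q = -17/48


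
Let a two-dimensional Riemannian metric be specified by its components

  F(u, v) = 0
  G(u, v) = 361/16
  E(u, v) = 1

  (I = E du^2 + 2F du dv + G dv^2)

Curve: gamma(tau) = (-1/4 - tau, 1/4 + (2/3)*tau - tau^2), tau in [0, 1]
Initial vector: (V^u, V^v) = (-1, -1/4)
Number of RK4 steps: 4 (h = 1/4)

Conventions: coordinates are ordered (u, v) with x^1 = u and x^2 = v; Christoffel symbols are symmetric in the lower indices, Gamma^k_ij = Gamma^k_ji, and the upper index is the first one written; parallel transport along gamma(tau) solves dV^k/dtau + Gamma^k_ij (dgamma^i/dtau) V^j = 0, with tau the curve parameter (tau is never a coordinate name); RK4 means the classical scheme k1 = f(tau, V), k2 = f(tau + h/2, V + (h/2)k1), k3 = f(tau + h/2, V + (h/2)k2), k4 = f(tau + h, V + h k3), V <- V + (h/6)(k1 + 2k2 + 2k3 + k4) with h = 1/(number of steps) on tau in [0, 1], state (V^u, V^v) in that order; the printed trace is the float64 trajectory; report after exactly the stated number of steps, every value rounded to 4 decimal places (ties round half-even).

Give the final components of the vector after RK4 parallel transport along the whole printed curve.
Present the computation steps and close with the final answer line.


gamma'(tau) = (-1, 2/3 - 2*tau); f(tau, V)^k = -Gamma^k_ij(gamma(tau)) gamma'^i(tau) V^j; h = 1/4; intermediate values shown to 6 dp
curve data and Christoffel symbols at the stage parameters:
  tau = 0.000000: gamma = (-0.250000, 0.250000), gamma' = (-1.000000, 0.666667); Gamma_uuu = 0.000000, Gamma_uuv = 0.000000, Gamma_uvv = 0.000000, Gamma_vuu = 0.000000, Gamma_vuv = 0.000000, Gamma_vvv = 0.000000
  tau = 0.125000: gamma = (-0.375000, 0.317708), gamma' = (-1.000000, 0.416667); Gamma_uuu = 0.000000, Gamma_uuv = 0.000000, Gamma_uvv = 0.000000, Gamma_vuu = 0.000000, Gamma_vuv = 0.000000, Gamma_vvv = 0.000000
  tau = 0.250000: gamma = (-0.500000, 0.354167), gamma' = (-1.000000, 0.166667); Gamma_uuu = 0.000000, Gamma_uuv = 0.000000, Gamma_uvv = 0.000000, Gamma_vuu = 0.000000, Gamma_vuv = 0.000000, Gamma_vvv = 0.000000
  tau = 0.375000: gamma = (-0.625000, 0.359375), gamma' = (-1.000000, -0.083333); Gamma_uuu = 0.000000, Gamma_uuv = 0.000000, Gamma_uvv = 0.000000, Gamma_vuu = 0.000000, Gamma_vuv = 0.000000, Gamma_vvv = 0.000000
  tau = 0.500000: gamma = (-0.750000, 0.333333), gamma' = (-1.000000, -0.333333); Gamma_uuu = 0.000000, Gamma_uuv = 0.000000, Gamma_uvv = 0.000000, Gamma_vuu = 0.000000, Gamma_vuv = 0.000000, Gamma_vvv = 0.000000
  tau = 0.625000: gamma = (-0.875000, 0.276042), gamma' = (-1.000000, -0.583333); Gamma_uuu = 0.000000, Gamma_uuv = 0.000000, Gamma_uvv = 0.000000, Gamma_vuu = 0.000000, Gamma_vuv = 0.000000, Gamma_vvv = 0.000000
  tau = 0.750000: gamma = (-1.000000, 0.187500), gamma' = (-1.000000, -0.833333); Gamma_uuu = 0.000000, Gamma_uuv = 0.000000, Gamma_uvv = 0.000000, Gamma_vuu = 0.000000, Gamma_vuv = 0.000000, Gamma_vvv = 0.000000
  tau = 0.875000: gamma = (-1.125000, 0.067708), gamma' = (-1.000000, -1.083333); Gamma_uuu = 0.000000, Gamma_uuv = 0.000000, Gamma_uvv = 0.000000, Gamma_vuu = 0.000000, Gamma_vuv = 0.000000, Gamma_vvv = 0.000000
  tau = 1.000000: gamma = (-1.250000, -0.083333), gamma' = (-1.000000, -1.333333); Gamma_uuu = 0.000000, Gamma_uuv = 0.000000, Gamma_uvv = 0.000000, Gamma_vuu = 0.000000, Gamma_vuv = 0.000000, Gamma_vvv = 0.000000
step 0: V^u = -1.0000, V^v = -0.2500
step 1: k1 = (0.000000, 0.000000), k2 = (0.000000, 0.000000), k3 = (0.000000, 0.000000), k4 = (0.000000, 0.000000); V <- V + (h/6)(k1 + 2k2 + 2k3 + k4): V^u = -1.0000, V^v = -0.2500
step 2: k1 = (0.000000, 0.000000), k2 = (0.000000, 0.000000), k3 = (0.000000, 0.000000), k4 = (0.000000, 0.000000); V <- V + (h/6)(k1 + 2k2 + 2k3 + k4): V^u = -1.0000, V^v = -0.2500
step 3: k1 = (0.000000, 0.000000), k2 = (0.000000, 0.000000), k3 = (0.000000, 0.000000), k4 = (0.000000, 0.000000); V <- V + (h/6)(k1 + 2k2 + 2k3 + k4): V^u = -1.0000, V^v = -0.2500
step 4: k1 = (0.000000, 0.000000), k2 = (0.000000, 0.000000), k3 = (0.000000, 0.000000), k4 = (0.000000, 0.000000); V <- V + (h/6)(k1 + 2k2 + 2k3 + k4): V^u = -1.0000, V^v = -0.2500

Answer: V^u = -1.0000, V^v = -0.2500


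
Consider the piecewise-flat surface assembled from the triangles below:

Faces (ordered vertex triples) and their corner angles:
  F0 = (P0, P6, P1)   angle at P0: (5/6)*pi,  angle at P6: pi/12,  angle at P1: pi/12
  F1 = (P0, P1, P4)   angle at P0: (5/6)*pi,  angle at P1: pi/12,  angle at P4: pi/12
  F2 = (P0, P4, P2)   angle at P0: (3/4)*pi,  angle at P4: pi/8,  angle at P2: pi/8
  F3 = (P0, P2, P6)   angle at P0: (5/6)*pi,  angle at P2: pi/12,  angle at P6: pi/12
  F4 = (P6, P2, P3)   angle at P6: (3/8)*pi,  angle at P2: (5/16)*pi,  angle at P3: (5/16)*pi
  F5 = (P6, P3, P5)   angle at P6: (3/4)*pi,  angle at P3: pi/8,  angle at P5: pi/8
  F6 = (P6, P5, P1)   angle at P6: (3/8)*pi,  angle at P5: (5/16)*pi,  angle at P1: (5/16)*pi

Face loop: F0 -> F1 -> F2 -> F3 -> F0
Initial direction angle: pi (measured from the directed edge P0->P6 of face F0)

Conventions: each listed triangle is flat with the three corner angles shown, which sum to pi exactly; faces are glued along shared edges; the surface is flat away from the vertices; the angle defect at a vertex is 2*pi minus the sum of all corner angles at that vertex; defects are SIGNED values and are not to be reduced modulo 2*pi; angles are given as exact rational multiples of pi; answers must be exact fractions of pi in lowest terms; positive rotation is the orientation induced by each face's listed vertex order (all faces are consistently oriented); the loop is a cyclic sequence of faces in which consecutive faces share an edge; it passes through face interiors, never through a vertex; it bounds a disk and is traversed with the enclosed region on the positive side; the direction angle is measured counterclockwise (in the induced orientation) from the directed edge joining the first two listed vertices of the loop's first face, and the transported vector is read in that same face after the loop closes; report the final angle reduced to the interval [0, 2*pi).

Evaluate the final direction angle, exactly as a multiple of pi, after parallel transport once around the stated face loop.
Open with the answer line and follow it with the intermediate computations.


Answer: final direction angle = (7/4)*pi

enclosed vertex P0: corner angles sum to (13/4)*pi, defect = 2*pi - (13/4)*pi = (-5/4)*pi
holonomy = initial angle + sum of enclosed defects (mod 2*pi), positive in the induced orientation
final angle = pi - (5/4)*pi = (7/4)*pi (mod 2*pi)


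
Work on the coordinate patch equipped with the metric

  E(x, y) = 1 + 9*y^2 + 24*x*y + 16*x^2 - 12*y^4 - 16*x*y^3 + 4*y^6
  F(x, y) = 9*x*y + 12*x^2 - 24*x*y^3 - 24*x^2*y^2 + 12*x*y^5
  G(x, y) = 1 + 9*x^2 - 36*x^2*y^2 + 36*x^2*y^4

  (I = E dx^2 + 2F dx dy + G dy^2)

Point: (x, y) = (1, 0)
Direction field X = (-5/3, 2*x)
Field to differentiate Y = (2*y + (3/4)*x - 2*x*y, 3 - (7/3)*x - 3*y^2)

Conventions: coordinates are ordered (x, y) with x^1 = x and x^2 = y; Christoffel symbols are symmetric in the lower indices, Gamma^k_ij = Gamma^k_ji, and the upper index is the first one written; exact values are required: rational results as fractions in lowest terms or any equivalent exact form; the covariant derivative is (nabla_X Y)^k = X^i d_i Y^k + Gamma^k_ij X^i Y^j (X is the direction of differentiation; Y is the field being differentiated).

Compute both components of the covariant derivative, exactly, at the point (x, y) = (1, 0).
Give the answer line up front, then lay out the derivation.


Answer: (nabla_X Y)^x = -287/156, (nabla_X Y)^y = 1613/468

E = 17, F = 12, G = 10 at the point
E_x = 32, E_y = 24, F_x = 24, F_y = 9, G_x = 18, G_y = 0
EG - F^2 = 26;  g^inv = (1/26) * [[10, -12], [-12, 17]]
first-kind symbols [ij,l] = (1/2)(d_i g_jl + d_j g_il - d_l g_ij): [xx,x] = E_x/2 = 16, [xx,y] = F_x - E_y/2 = 12, [xy,x] = E_y/2 = 12, [xy,y] = G_x/2 = 9, [yy,x] = F_y - G_x/2 = 0, [yy,y] = G_y/2 = 0
Gamma^x_ij = (G*[ij,x] - F*[ij,y])/(EG - F^2), Gamma^y_ij = (E*[ij,y] - F*[ij,x])/(EG - F^2)
Gamma_xxx = 8/13, Gamma_xxy = 6/13, Gamma_xyy = 0, Gamma_yxx = 6/13, Gamma_yxy = 9/26, Gamma_yyy = 0
X = (-5/3, 2), Y = (3/4, 2/3) at the point


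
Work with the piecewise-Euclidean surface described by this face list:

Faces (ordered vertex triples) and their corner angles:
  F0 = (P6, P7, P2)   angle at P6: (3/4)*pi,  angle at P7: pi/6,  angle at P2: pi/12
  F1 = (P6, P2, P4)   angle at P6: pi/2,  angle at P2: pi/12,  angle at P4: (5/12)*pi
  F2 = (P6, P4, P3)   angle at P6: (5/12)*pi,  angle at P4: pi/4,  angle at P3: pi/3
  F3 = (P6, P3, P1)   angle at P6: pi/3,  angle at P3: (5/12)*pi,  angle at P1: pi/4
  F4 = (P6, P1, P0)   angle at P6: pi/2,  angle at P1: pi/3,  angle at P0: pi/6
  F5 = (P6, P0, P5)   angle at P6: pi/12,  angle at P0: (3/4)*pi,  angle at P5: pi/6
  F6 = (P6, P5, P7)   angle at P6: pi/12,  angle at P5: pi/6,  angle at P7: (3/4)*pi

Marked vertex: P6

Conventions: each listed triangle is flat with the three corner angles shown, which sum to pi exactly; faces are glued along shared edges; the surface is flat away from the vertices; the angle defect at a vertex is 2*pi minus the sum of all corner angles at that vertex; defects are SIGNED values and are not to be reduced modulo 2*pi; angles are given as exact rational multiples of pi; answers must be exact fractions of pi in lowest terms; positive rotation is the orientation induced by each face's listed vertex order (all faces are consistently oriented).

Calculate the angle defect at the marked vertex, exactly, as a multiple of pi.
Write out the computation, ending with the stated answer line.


Sum of corner angles at P6: (8/3)*pi
defect = 2*pi - (8/3)*pi

Answer: defect(P6) = (-2/3)*pi


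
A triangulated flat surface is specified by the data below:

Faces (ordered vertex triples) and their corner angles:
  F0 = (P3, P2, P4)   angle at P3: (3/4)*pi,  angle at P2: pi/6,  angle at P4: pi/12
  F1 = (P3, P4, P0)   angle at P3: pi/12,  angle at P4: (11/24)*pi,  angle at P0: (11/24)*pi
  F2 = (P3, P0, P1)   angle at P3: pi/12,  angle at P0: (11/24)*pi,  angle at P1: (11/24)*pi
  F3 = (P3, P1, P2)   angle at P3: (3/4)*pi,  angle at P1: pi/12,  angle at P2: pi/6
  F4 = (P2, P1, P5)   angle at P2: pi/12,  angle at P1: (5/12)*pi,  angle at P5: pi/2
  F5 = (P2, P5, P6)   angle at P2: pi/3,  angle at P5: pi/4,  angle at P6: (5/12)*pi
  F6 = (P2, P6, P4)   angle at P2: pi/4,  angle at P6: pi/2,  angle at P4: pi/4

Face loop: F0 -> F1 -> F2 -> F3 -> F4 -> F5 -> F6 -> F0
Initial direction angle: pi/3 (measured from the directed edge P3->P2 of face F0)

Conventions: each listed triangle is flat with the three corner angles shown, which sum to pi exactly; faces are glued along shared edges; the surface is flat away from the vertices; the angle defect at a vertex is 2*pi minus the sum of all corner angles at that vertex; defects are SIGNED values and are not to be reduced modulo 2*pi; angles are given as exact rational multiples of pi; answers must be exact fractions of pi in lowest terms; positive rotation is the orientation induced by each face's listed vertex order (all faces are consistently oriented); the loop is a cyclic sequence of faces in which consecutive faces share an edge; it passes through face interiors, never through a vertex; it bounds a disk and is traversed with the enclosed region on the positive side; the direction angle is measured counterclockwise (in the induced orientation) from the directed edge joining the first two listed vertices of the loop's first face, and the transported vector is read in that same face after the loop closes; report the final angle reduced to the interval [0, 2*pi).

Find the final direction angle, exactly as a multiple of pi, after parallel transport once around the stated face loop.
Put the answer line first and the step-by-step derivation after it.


Answer: final direction angle = (5/3)*pi

enclosed vertex P2: corner angles sum to pi, defect = 2*pi - pi = pi
enclosed vertex P3: corner angles sum to (5/3)*pi, defect = 2*pi - (5/3)*pi = pi/3
holonomy = initial angle + sum of enclosed defects (mod 2*pi), positive in the induced orientation
final angle = pi/3 + (4/3)*pi = (5/3)*pi (mod 2*pi)


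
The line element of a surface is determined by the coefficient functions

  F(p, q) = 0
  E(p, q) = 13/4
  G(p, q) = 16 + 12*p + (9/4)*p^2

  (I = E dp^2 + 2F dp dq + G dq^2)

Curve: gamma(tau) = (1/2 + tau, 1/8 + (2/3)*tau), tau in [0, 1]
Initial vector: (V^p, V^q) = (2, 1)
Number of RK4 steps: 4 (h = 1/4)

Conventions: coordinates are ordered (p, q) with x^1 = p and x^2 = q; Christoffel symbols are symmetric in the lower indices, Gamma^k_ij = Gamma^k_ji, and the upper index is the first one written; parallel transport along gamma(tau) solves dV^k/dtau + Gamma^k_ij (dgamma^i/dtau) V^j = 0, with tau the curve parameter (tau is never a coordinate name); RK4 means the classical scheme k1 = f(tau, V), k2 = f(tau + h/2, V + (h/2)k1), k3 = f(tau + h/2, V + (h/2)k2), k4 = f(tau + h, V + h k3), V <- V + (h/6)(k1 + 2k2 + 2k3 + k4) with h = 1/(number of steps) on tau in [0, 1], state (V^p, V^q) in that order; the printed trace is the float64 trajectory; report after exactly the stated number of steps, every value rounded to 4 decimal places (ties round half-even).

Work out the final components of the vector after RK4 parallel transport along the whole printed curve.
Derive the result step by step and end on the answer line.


gamma'(tau) = (1, 2/3); f(tau, V)^k = -Gamma^k_ij(gamma(tau)) gamma'^i(tau) V^j; h = 1/4; intermediate values shown to 6 dp
curve data and Christoffel symbols at the stage parameters:
  tau = 0.000000: gamma = (0.500000, 0.125000), gamma' = (1.000000, 0.666667); Gamma_ppp = 0.000000, Gamma_ppq = 0.000000, Gamma_pqq = -2.192308, Gamma_qpp = 0.000000, Gamma_qpq = 0.315789, Gamma_qqq = 0.000000
  tau = 0.125000: gamma = (0.625000, 0.208333), gamma' = (1.000000, 0.666667); Gamma_ppp = 0.000000, Gamma_ppq = 0.000000, Gamma_pqq = -2.278846, Gamma_qpp = 0.000000, Gamma_qpq = 0.303797, Gamma_qqq = 0.000000
  tau = 0.250000: gamma = (0.750000, 0.291667), gamma' = (1.000000, 0.666667); Gamma_ppp = 0.000000, Gamma_ppq = 0.000000, Gamma_pqq = -2.365385, Gamma_qpp = 0.000000, Gamma_qpq = 0.292683, Gamma_qqq = 0.000000
  tau = 0.375000: gamma = (0.875000, 0.375000), gamma' = (1.000000, 0.666667); Gamma_ppp = 0.000000, Gamma_ppq = 0.000000, Gamma_pqq = -2.451923, Gamma_qpp = 0.000000, Gamma_qpq = 0.282353, Gamma_qqq = 0.000000
  tau = 0.500000: gamma = (1.000000, 0.458333), gamma' = (1.000000, 0.666667); Gamma_ppp = 0.000000, Gamma_ppq = 0.000000, Gamma_pqq = -2.538462, Gamma_qpp = 0.000000, Gamma_qpq = 0.272727, Gamma_qqq = 0.000000
  tau = 0.625000: gamma = (1.125000, 0.541667), gamma' = (1.000000, 0.666667); Gamma_ppp = 0.000000, Gamma_ppq = 0.000000, Gamma_pqq = -2.625000, Gamma_qpp = 0.000000, Gamma_qpq = 0.263736, Gamma_qqq = 0.000000
  tau = 0.750000: gamma = (1.250000, 0.625000), gamma' = (1.000000, 0.666667); Gamma_ppp = 0.000000, Gamma_ppq = 0.000000, Gamma_pqq = -2.711538, Gamma_qpp = 0.000000, Gamma_qpq = 0.255319, Gamma_qqq = 0.000000
  tau = 0.875000: gamma = (1.375000, 0.708333), gamma' = (1.000000, 0.666667); Gamma_ppp = 0.000000, Gamma_ppq = 0.000000, Gamma_pqq = -2.798077, Gamma_qpp = 0.000000, Gamma_qpq = 0.247423, Gamma_qqq = 0.000000
  tau = 1.000000: gamma = (1.500000, 0.791667), gamma' = (1.000000, 0.666667); Gamma_ppp = 0.000000, Gamma_ppq = 0.000000, Gamma_pqq = -2.884615, Gamma_qpp = 0.000000, Gamma_qpq = 0.240000, Gamma_qqq = 0.000000
step 0: V^p = 2.0000, V^q = 1.0000
step 1: k1 = (1.461538, -0.736842), k2 = (1.379302, -0.717880), k3 = (1.382903, -0.716519), k4 = (1.294449, -0.697957); V <- V + (h/6)(k1 + 2k2 + 2k3 + k4): V^p = 2.3450, V^q = 0.8207
step 2: k1 = (1.294155, -0.697764), k2 = (1.198930, -0.678961), k3 = (1.202772, -0.677384), k4 = (1.102263, -0.658676); V <- V + (h/6)(k1 + 2k2 + 2k3 + k4): V^p = 2.6450, V^q = 0.6511
step 3: k1 = (1.101923, -0.658493), k2 = (0.995443, -0.639294), k3 = (0.999643, -0.637587), k4 = (0.888914, -0.618303); V <- V + (h/6)(k1 + 2k2 + 2k3 + k4): V^p = 2.8942, V^q = 0.4915
step 4: k1 = (0.888535, -0.618130), k2 = (0.772761, -0.598215), k3 = (0.777404, -0.596444), k4 = (0.658498, -0.576352); V <- V + (h/6)(k1 + 2k2 + 2k3 + k4): V^p = 3.0879, V^q = 0.3422

Answer: V^p = 3.0879, V^q = 0.3422


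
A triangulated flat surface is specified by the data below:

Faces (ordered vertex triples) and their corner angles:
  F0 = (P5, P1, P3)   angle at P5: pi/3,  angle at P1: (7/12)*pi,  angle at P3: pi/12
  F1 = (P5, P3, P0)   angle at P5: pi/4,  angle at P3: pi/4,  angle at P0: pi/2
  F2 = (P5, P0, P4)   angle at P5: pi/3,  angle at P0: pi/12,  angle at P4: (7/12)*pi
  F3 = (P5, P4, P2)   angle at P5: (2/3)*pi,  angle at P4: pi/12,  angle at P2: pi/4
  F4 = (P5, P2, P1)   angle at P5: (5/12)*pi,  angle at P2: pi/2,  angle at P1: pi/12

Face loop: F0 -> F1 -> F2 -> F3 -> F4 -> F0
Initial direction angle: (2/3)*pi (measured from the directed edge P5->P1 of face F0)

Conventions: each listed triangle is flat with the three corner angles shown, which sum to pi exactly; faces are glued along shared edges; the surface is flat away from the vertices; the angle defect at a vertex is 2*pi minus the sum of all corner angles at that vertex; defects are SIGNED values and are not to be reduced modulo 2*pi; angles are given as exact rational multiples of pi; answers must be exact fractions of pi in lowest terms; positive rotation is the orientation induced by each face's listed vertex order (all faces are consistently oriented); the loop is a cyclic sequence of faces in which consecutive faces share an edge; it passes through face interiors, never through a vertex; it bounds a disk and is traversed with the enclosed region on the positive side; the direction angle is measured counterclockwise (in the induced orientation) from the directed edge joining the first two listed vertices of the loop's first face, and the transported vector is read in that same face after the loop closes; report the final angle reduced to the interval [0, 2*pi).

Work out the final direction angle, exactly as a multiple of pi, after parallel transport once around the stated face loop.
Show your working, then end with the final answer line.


enclosed vertex P5: corner angles sum to 2*pi, defect = 2*pi - 2*pi = 0
adding the enclosed defects to the starting angle (mod 2*pi, induced orientation) gives the holonomy
final angle = (2/3)*pi + 0 = (2/3)*pi (mod 2*pi)

Answer: final direction angle = (2/3)*pi


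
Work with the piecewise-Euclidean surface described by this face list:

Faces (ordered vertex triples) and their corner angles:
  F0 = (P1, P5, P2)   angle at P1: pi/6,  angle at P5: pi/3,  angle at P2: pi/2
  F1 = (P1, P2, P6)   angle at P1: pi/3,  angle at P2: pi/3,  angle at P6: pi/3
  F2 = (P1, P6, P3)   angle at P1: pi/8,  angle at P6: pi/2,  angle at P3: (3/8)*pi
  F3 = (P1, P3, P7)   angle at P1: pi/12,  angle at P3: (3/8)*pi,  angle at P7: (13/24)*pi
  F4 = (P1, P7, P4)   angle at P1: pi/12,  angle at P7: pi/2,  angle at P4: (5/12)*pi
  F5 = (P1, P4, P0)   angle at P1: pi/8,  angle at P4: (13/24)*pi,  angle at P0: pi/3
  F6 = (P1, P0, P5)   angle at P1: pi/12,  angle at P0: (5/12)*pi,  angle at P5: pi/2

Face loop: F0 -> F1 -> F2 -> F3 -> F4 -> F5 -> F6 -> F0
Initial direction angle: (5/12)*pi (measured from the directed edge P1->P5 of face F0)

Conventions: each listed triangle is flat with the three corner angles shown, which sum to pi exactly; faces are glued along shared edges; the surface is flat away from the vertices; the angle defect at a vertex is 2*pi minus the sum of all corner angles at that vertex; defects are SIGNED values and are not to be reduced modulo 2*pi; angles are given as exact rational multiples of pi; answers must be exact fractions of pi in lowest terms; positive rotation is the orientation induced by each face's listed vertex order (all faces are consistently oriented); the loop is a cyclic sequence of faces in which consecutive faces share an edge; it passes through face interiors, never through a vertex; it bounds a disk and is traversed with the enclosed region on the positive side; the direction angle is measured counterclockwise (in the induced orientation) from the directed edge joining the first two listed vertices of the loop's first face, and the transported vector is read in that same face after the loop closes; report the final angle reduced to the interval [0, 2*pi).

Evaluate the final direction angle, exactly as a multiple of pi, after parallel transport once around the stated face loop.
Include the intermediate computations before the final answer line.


enclosed vertex P1: corner angles sum to pi, defect = 2*pi - pi = pi
final direction = starting direction + enclosed defect total, reduced mod 2*pi (induced orientation)
final angle = (5/12)*pi + pi = (17/12)*pi (mod 2*pi)

Answer: final direction angle = (17/12)*pi


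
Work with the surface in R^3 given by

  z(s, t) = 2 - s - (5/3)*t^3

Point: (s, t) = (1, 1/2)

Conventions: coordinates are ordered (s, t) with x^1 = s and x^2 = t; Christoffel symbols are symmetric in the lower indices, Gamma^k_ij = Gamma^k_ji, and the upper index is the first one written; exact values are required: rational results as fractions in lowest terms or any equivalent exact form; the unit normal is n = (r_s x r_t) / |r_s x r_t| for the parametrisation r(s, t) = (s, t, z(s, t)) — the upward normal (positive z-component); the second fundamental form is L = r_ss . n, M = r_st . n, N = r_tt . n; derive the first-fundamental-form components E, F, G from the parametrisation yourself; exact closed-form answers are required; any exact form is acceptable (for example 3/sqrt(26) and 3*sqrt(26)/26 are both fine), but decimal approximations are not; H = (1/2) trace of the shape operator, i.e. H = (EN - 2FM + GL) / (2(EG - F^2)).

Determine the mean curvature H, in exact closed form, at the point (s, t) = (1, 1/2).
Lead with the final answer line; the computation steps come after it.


Answer: H = -320*sqrt(57)/3249

z_s = -1, z_t = -5/4, z_ss = 0, z_st = 0, z_tt = -5
E = 2, F = 5/4, G = 41/16; answer radicand W^2 = 57/16
unnormalised second-form numerators: l = 0, m = 0, n = -5; L = l/sqrt(57/16), and similarly M = m/sqrt(W^2), N = n/sqrt(W^2)
H = (E*n - 2*F*m + G*l) / (2*(EG - F^2)*sqrt(W^2)); E*n - 2*F*m + G*l = -10, EG - F^2 = 57/16, so H = (-80/57)/sqrt(57/16)


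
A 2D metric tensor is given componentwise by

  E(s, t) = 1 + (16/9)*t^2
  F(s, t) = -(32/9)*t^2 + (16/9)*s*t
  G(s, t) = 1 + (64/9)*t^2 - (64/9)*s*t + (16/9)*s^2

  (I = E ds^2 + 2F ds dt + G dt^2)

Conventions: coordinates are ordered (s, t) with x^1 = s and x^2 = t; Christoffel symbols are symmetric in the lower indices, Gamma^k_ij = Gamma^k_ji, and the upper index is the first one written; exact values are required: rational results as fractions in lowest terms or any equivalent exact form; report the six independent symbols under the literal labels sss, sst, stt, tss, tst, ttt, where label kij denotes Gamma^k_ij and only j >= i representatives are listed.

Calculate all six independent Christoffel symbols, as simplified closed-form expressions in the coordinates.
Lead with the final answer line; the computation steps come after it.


Answer: Gamma_sss = 0, Gamma_sst = 16*t/(16*s^2 - 64*s*t + 80*t^2 + 9), Gamma_stt = -32*t/(16*s^2 - 64*s*t + 80*t^2 + 9), Gamma_tss = 0, Gamma_tst = (16*s - 32*t)/(16*s^2 - 64*s*t + 80*t^2 + 9), Gamma_ttt = (-32*s + 64*t)/(16*s^2 - 64*s*t + 80*t^2 + 9)

E = 1 + (16/9)*t^2; F = -(32/9)*t^2 + (16/9)*s*t; G = 1 + (64/9)*t^2 - (64/9)*s*t + (16/9)*s^2
Gamma^k_ij = (1/2) g^{kl} (d_i g_jl + d_j g_il - d_l g_ij), with g^inv = (1/(EG-F^2)) [[G, -F], [-F, E]]
first partials: E_s = 0, E_t = (32/9)*t, F_s = (16/9)*t, F_t = -(64/9)*t + (16/9)*s, G_s = -(64/9)*t + (32/9)*s, G_t = (128/9)*t - (64/9)*s
D = EG - F^2 = 1 + (80/9)*t^2 - (64/9)*s*t + (16/9)*s^2
expanded: Gamma^s_ss = (G E_s - 2F F_s + F E_t)/(2D), Gamma^s_st = (G E_t - F G_s)/(2D), Gamma^s_tt = (2G F_t - G G_s - F G_t)/(2D), Gamma^t_ss = (2E F_s - E E_t - F E_s)/(2D), Gamma^t_st = (E G_s - F E_t)/(2D), Gamma^t_tt = (E G_t - 2F F_t + F G_s)/(2D); substitute and cancel common factors


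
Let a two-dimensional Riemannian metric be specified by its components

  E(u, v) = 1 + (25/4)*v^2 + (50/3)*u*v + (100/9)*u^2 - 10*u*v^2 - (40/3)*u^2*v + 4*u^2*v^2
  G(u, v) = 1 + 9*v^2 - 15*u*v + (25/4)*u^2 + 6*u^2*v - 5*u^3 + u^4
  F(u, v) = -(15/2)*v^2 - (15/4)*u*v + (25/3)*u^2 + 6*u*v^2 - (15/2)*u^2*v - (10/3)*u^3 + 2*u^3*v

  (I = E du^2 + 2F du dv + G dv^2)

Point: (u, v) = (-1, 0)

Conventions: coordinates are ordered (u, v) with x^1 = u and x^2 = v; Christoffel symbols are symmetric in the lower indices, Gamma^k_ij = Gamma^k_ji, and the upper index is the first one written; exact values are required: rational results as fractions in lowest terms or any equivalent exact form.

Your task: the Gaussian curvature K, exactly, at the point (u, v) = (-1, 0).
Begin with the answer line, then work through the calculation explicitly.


Answer: K = -39204/769129

E = 109/9, F = 35/3, G = 53/4, EG - F^2 = 877/36 at the point
E_u = -200/9, E_v = -30, F_u = -80/3, F_v = -23/4, G_u = -63/2, G_v = 21
E_vv = 81/2, F_uv = 69/4, G_uu = 109/2
Brioschi: K = (det M1 - det M2) / (EG - F^2)^2 with the standard first/second-derivative matrices M1, M2.
M1 = [[-E_vv/2 + F_uv - G_uu/2, E_u/2, F_u - E_v/2], [F_v - G_u/2, E, F], [G_v/2, F, G]] = [[-121/4, -100/9, -35/3], [10, 109/9, 35/3], [21/2, 35/3, 53/4]]; det M1 = -8053/16
M2 = [[0, E_v/2, G_u/2], [E_v/2, E, F], [G_u/2, F, G]] = [[0, -15, -63/4], [-15, 109/9, 35/3], [-63/4, 35/3, 53/4]]; det M2 = -7569/16
det M1 - det M2 = -121/4; K = -121/4 / (877/36)^2 = -39204/769129


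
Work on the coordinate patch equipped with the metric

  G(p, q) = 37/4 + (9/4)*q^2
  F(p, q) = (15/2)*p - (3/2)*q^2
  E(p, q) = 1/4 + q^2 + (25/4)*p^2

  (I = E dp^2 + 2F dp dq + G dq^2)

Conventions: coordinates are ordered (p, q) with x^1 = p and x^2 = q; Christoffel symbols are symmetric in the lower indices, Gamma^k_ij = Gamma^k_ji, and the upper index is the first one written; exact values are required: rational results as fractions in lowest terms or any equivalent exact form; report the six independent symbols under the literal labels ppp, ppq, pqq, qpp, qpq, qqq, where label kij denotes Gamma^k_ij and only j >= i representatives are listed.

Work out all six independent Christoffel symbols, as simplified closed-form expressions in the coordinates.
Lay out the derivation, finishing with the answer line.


E = 1/4 + q^2 + (25/4)*p^2; F = (15/2)*p - (3/2)*q^2; G = 37/4 + (9/4)*q^2
Gamma^k_ij = (1/2) g^{kl} (d_i g_jl + d_j g_il - d_l g_ij), with g^inv = (1/(EG-F^2)) [[G, -F], [-F, E]]
first partials: E_p = (25/2)*p, E_q = 2*q, F_p = 15/2, F_q = -3*q, G_p = 0, G_q = (9/2)*q
D = EG - F^2 = 37/16 + (157/16)*q^2 + (25/16)*p^2 + (45/2)*p*q^2 + (225/16)*p^2*q^2
expanded: Gamma^p_pp = (G E_p - 2F F_p + F E_q)/(2D), Gamma^p_pq = (G E_q - F G_p)/(2D), Gamma^p_qq = (2G F_q - G G_p - F G_q)/(2D), Gamma^q_pp = (2E F_p - E E_q - F E_p)/(2D), Gamma^q_pq = (E G_p - F E_q)/(2D), Gamma^q_qq = (E G_q - 2F F_q + F G_p)/(2D); substitute and cancel common factors

Answer: Gamma_ppp = (225*p*q^2 + 120*p*q + 25*p - 24*q^3 + 180*q^2)/(225*p^2*q^2 + 25*p^2 + 360*p*q^2 + 157*q^2 + 37), Gamma_ppq = (36*q^3 + 148*q)/(225*p^2*q^2 + 25*p^2 + 360*p*q^2 + 157*q^2 + 37), Gamma_pqq = (-270*p*q - 54*q^3 - 444*q)/(225*p^2*q^2 + 25*p^2 + 360*p*q^2 + 157*q^2 + 37), Gamma_qpp = (-100*p^2*q + 150*p*q^2 - 16*q^3 + 120*q^2 - 4*q + 30)/(225*p^2*q^2 + 25*p^2 + 360*p*q^2 + 157*q^2 + 37), Gamma_qpq = (-120*p*q + 24*q^3)/(225*p^2*q^2 + 25*p^2 + 360*p*q^2 + 157*q^2 + 37), Gamma_qqq = (225*p^2*q + 360*p*q - 36*q^3 + 9*q)/(225*p^2*q^2 + 25*p^2 + 360*p*q^2 + 157*q^2 + 37)
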